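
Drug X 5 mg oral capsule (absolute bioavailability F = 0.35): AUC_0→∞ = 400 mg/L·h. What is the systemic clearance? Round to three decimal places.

CL = 0.004 L/h

CL = F × Dose / AUC_0→∞
   = 0.35 × 5 / 400 = 0.004375 L/h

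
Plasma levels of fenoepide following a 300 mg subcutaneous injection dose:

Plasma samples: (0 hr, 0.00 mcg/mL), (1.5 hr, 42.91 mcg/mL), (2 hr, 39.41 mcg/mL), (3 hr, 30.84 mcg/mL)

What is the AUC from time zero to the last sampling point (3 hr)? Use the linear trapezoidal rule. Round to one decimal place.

Trapezoidal AUC_0→3:
  [0→1.5]: (0.00+42.91)/2 × 1.5 = 32.1825
  [1.5→2]: (42.91+39.41)/2 × 0.5 = 20.58
  [2→3]: (39.41+30.84)/2 × 1 = 35.125
  Sum = 87.8875 mcg/mL·hr

AUC = 87.9 mcg/mL·hr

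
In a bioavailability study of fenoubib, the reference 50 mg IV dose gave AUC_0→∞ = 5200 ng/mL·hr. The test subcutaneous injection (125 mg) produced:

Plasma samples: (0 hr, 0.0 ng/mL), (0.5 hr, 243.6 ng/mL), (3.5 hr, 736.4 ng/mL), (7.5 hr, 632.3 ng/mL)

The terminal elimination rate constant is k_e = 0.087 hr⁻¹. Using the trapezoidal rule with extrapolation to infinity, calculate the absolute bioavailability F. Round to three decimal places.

Trapezoidal AUC_0→7.5 (subcutaneous injection):
  [0→0.5]: (0.0+243.6)/2 × 0.5 = 60.9
  [0.5→3.5]: (243.6+736.4)/2 × 3 = 1470.0
  [3.5→7.5]: (736.4+632.3)/2 × 4 = 2737.4
  Sum = 4268.3 ng/mL·hr
Tail: C_last/k_e = 632.3/0.087 = 7267.816
AUC_0→∞ (subcutaneous injection) = 4268.3 + 7267.816 = 11536.116 ng/mL·hr
F = (AUC_ev/D_ev)/(AUC_iv/D_iv) = (11536.116/125)/(5200/50) = 92.288928/104 = 0.8874

F = 0.887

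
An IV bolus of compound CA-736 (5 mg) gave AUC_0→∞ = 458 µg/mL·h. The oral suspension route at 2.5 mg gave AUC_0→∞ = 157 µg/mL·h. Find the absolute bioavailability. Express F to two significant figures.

F = 0.69

F = (AUC_ev / D_ev) / (AUC_iv / D_iv)
  = (157/2.5) / (458/5)
  = 62.8 / 91.6 = 0.6856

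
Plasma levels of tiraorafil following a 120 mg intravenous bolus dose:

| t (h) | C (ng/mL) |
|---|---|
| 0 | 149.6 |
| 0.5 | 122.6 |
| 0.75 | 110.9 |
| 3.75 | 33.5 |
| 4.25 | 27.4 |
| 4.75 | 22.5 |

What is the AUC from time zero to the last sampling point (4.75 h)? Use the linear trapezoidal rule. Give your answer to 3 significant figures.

AUC = 342 ng/mL·h

Trapezoidal AUC_0→4.75:
  [0→0.5]: (149.6+122.6)/2 × 0.5 = 68.05
  [0.5→0.75]: (122.6+110.9)/2 × 0.25 = 29.1875
  [0.75→3.75]: (110.9+33.5)/2 × 3 = 216.6
  [3.75→4.25]: (33.5+27.4)/2 × 0.5 = 15.225
  [4.25→4.75]: (27.4+22.5)/2 × 0.5 = 12.475
  Sum = 341.5375 ng/mL·h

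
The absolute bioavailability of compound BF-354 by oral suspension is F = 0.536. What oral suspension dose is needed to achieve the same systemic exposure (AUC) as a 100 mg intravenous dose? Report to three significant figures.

D_oral = 187 mg

For equal systemic exposure: F × D_ev = D_iv
D_ev = D_iv / F = 100 / 0.536 = 186.567 mg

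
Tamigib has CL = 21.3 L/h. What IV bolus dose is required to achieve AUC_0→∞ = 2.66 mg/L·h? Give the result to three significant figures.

Dose_iv = CL × AUC_0→∞
     = 21.3 × 2.66 = 56.658 mg

Dose = 56.7 mg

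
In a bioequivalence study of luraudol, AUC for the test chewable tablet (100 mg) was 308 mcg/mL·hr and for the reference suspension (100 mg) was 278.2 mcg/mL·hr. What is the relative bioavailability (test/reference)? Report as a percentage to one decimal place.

F_rel = (AUC_test/D_test) / (AUC_ref/D_ref)
      = (308/100) / (278.2/100)
      = 3.08 / 2.782 = 1.1071 = 110.71%

F_rel = 110.7%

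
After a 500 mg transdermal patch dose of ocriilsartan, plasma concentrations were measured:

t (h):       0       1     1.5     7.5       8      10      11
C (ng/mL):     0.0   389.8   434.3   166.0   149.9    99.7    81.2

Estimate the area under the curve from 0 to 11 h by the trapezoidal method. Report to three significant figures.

Trapezoidal AUC_0→11:
  [0→1]: (0.0+389.8)/2 × 1 = 194.9
  [1→1.5]: (389.8+434.3)/2 × 0.5 = 206.025
  [1.5→7.5]: (434.3+166.0)/2 × 6 = 1800.9
  [7.5→8]: (166.0+149.9)/2 × 0.5 = 78.975
  [8→10]: (149.9+99.7)/2 × 2 = 249.6
  [10→11]: (99.7+81.2)/2 × 1 = 90.45
  Sum = 2620.85 ng/mL·h

AUC = 2620 ng/mL·h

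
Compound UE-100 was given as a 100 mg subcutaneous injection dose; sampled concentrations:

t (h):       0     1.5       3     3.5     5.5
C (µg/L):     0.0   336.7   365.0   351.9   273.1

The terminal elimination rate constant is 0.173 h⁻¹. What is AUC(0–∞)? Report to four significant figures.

Trapezoidal AUC_0→5.5:
  [0→1.5]: (0.0+336.7)/2 × 1.5 = 252.525
  [1.5→3]: (336.7+365.0)/2 × 1.5 = 526.275
  [3→3.5]: (365.0+351.9)/2 × 0.5 = 179.225
  [3.5→5.5]: (351.9+273.1)/2 × 2 = 625.0
  Sum = 1583.025 µg/L·h
Extrapolated tail: C_last / k_e = 273.1 / 0.173 = 1578.613
AUC_0→∞ = 1583.025 + 1578.613 = 3161.638 µg/L·h

AUC = 3162 µg/L·h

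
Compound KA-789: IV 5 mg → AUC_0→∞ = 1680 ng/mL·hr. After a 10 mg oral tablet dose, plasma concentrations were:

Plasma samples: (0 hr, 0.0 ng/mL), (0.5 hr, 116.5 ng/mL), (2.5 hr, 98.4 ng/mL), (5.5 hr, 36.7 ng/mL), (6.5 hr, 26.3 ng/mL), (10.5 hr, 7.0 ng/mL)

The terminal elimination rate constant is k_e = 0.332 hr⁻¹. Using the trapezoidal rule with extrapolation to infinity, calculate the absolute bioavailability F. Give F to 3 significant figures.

Trapezoidal AUC_0→10.5 (oral tablet):
  [0→0.5]: (0.0+116.5)/2 × 0.5 = 29.125
  [0.5→2.5]: (116.5+98.4)/2 × 2 = 214.9
  [2.5→5.5]: (98.4+36.7)/2 × 3 = 202.65
  [5.5→6.5]: (36.7+26.3)/2 × 1 = 31.5
  [6.5→10.5]: (26.3+7.0)/2 × 4 = 66.6
  Sum = 544.775 ng/mL·hr
Tail: C_last/k_e = 7.0/0.332 = 21.084
AUC_0→∞ (oral tablet) = 544.775 + 21.084 = 565.859 ng/mL·hr
F = (AUC_ev/D_ev)/(AUC_iv/D_iv) = (565.859/10)/(1680/5) = 56.5859/336 = 0.1684

F = 0.168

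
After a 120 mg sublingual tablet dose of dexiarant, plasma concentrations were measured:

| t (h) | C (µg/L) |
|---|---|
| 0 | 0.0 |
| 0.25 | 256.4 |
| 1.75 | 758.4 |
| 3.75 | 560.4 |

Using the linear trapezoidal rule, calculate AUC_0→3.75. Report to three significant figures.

AUC = 2110 µg/L·h

Trapezoidal AUC_0→3.75:
  [0→0.25]: (0.0+256.4)/2 × 0.25 = 32.05
  [0.25→1.75]: (256.4+758.4)/2 × 1.5 = 761.1
  [1.75→3.75]: (758.4+560.4)/2 × 2 = 1318.8
  Sum = 2111.95 µg/L·h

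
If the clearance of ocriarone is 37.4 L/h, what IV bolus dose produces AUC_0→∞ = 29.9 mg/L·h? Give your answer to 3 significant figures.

Dose = 1120 mg

Dose_iv = CL × AUC_0→∞
     = 37.4 × 29.9 = 1118.26 mg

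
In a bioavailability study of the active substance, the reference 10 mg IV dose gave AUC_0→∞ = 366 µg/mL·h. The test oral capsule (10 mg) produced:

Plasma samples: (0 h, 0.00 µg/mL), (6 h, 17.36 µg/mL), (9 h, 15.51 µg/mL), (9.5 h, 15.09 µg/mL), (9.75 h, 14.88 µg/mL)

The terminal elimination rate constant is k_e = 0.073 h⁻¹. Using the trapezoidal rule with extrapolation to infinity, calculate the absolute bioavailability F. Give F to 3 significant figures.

Trapezoidal AUC_0→9.75 (oral capsule):
  [0→6]: (0.00+17.36)/2 × 6 = 52.08
  [6→9]: (17.36+15.51)/2 × 3 = 49.305
  [9→9.5]: (15.51+15.09)/2 × 0.5 = 7.65
  [9.5→9.75]: (15.09+14.88)/2 × 0.25 = 3.74625
  Sum = 112.78125 µg/mL·h
Tail: C_last/k_e = 14.88/0.073 = 203.836
AUC_0→∞ (oral capsule) = 112.78125 + 203.836 = 316.61725 µg/mL·h
F = (AUC_ev/D_ev)/(AUC_iv/D_iv) = (316.61725/10)/(366/10) = 31.661725/36.6 = 0.8651

F = 0.865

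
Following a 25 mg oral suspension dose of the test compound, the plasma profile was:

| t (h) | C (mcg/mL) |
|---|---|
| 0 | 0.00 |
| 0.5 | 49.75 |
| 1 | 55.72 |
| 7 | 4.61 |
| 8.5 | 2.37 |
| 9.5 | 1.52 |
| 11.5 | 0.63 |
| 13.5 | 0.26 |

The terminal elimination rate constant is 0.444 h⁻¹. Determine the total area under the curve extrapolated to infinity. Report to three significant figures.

AUC = 231 mcg/mL·h

Trapezoidal AUC_0→13.5:
  [0→0.5]: (0.00+49.75)/2 × 0.5 = 12.4375
  [0.5→1]: (49.75+55.72)/2 × 0.5 = 26.3675
  [1→7]: (55.72+4.61)/2 × 6 = 180.99
  [7→8.5]: (4.61+2.37)/2 × 1.5 = 5.235
  [8.5→9.5]: (2.37+1.52)/2 × 1 = 1.945
  [9.5→11.5]: (1.52+0.63)/2 × 2 = 2.15
  [11.5→13.5]: (0.63+0.26)/2 × 2 = 0.89
  Sum = 230.015 mcg/mL·h
Extrapolated tail: C_last / k_e = 0.26 / 0.444 = 0.586
AUC_0→∞ = 230.015 + 0.586 = 230.601 mcg/mL·h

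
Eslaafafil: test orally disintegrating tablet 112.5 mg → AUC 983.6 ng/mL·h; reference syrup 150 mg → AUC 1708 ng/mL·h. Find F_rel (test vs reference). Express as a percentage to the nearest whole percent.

F_rel = (AUC_test/D_test) / (AUC_ref/D_ref)
      = (983.6/112.5) / (1708/150)
      = 8.74311 / 11.3867 = 0.7678 = 76.78%

F_rel = 77%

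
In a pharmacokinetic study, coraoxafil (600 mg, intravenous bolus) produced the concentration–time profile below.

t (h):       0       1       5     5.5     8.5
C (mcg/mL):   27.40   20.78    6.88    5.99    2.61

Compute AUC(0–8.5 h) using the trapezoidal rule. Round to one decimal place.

AUC = 95.5 mcg/mL·h

Trapezoidal AUC_0→8.5:
  [0→1]: (27.40+20.78)/2 × 1 = 24.09
  [1→5]: (20.78+6.88)/2 × 4 = 55.32
  [5→5.5]: (6.88+5.99)/2 × 0.5 = 3.2175
  [5.5→8.5]: (5.99+2.61)/2 × 3 = 12.9
  Sum = 95.5275 mcg/mL·h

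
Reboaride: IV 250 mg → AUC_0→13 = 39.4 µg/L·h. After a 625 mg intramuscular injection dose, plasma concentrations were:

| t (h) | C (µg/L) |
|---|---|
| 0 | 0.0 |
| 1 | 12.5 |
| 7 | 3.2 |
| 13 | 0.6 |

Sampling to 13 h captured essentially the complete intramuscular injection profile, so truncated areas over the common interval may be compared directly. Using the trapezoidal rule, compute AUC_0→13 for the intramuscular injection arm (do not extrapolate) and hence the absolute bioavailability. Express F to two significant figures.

F = 0.66

Trapezoidal AUC_0→13 (intramuscular injection):
  [0→1]: (0.0+12.5)/2 × 1 = 6.25
  [1→7]: (12.5+3.2)/2 × 6 = 47.1
  [7→13]: (3.2+0.6)/2 × 6 = 11.4
  Sum = 64.75 µg/L·h
F = (AUC_ev/D_ev)/(AUC_iv/D_iv) = (64.75/625)/(39.4/250) = 0.1036/0.1576 = 0.6574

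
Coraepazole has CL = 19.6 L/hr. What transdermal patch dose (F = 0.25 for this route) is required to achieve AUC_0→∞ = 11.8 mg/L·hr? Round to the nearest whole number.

Dose = CL × AUC_0→∞ / F
     = 19.6 × 11.8 / 0.25 = 925.12 mg

Dose = 925 mg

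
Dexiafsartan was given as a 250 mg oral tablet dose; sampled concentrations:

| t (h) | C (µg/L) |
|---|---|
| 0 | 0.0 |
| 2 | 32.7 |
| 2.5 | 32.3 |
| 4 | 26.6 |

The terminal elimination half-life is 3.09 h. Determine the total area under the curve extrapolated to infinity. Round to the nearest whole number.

AUC = 212 µg/L·h

Trapezoidal AUC_0→4:
  [0→2]: (0.0+32.7)/2 × 2 = 32.7
  [2→2.5]: (32.7+32.3)/2 × 0.5 = 16.25
  [2.5→4]: (32.3+26.6)/2 × 1.5 = 44.175
  Sum = 93.125 µg/L·h
k_e = ln2 / t½ = 0.693147 / 3.09 = 0.2243 h^-1
Extrapolated tail: C_last / k_e = 26.6 / 0.2243 = 118.591
AUC_0→∞ = 93.125 + 118.591 = 211.716 µg/L·h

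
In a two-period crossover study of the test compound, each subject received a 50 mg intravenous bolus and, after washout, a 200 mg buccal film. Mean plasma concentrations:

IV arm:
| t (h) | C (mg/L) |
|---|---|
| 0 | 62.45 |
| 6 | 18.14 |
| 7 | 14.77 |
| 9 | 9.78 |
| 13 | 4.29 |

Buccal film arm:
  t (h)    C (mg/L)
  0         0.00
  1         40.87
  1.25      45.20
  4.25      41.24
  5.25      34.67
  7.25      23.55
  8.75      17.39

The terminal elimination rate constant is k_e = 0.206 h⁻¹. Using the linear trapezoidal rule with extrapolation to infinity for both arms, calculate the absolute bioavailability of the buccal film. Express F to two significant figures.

F = 0.28

Trapezoidal AUC_0→13 (IV):
  [0→6]: (62.45+18.14)/2 × 6 = 241.77
  [6→7]: (18.14+14.77)/2 × 1 = 16.455
  [7→9]: (14.77+9.78)/2 × 2 = 24.55
  [9→13]: (9.78+4.29)/2 × 4 = 28.14
  Sum = 310.915 mg/L·h
IV tail: 4.29/0.206 = 20.825; AUC_iv,0→∞ = 310.915 + 20.825 = 331.74 mg/L·h
Trapezoidal AUC_0→8.75 (buccal film):
  [0→1]: (0.00+40.87)/2 × 1 = 20.435
  [1→1.25]: (40.87+45.20)/2 × 0.25 = 10.75875
  [1.25→4.25]: (45.20+41.24)/2 × 3 = 129.66
  [4.25→5.25]: (41.24+34.67)/2 × 1 = 37.955
  [5.25→7.25]: (34.67+23.55)/2 × 2 = 58.22
  [7.25→8.75]: (23.55+17.39)/2 × 1.5 = 30.705
  Sum = 287.73375 mg/L·h
buccal film tail: 17.39/0.206 = 84.417; AUC_ev,0→∞ = 287.73375 + 84.417 = 372.15075 mg/L·h
F = (AUC_ev/D_ev)/(AUC_iv/D_iv) = (372.15075/200)/(331.74/50) = 1.86075/6.6348 = 0.2805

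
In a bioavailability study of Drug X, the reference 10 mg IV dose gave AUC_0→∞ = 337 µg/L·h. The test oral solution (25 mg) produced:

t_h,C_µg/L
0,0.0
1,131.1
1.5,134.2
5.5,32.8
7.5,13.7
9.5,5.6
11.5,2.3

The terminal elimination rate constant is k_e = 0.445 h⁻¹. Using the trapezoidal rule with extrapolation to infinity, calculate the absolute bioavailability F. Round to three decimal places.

Trapezoidal AUC_0→11.5 (oral solution):
  [0→1]: (0.0+131.1)/2 × 1 = 65.55
  [1→1.5]: (131.1+134.2)/2 × 0.5 = 66.325
  [1.5→5.5]: (134.2+32.8)/2 × 4 = 334.0
  [5.5→7.5]: (32.8+13.7)/2 × 2 = 46.5
  [7.5→9.5]: (13.7+5.6)/2 × 2 = 19.3
  [9.5→11.5]: (5.6+2.3)/2 × 2 = 7.9
  Sum = 539.575 µg/L·h
Tail: C_last/k_e = 2.3/0.445 = 5.169
AUC_0→∞ (oral solution) = 539.575 + 5.169 = 544.744 µg/L·h
F = (AUC_ev/D_ev)/(AUC_iv/D_iv) = (544.744/25)/(337/10) = 21.78976/33.7 = 0.6466

F = 0.647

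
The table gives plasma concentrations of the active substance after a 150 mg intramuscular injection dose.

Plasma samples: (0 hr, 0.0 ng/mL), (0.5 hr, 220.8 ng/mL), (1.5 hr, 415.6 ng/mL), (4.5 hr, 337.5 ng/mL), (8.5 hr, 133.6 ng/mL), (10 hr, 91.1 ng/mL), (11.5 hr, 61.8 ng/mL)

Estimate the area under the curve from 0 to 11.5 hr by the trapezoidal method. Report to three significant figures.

Trapezoidal AUC_0→11.5:
  [0→0.5]: (0.0+220.8)/2 × 0.5 = 55.2
  [0.5→1.5]: (220.8+415.6)/2 × 1 = 318.2
  [1.5→4.5]: (415.6+337.5)/2 × 3 = 1129.65
  [4.5→8.5]: (337.5+133.6)/2 × 4 = 942.2
  [8.5→10]: (133.6+91.1)/2 × 1.5 = 168.525
  [10→11.5]: (91.1+61.8)/2 × 1.5 = 114.675
  Sum = 2728.45 ng/mL·hr

AUC = 2730 ng/mL·hr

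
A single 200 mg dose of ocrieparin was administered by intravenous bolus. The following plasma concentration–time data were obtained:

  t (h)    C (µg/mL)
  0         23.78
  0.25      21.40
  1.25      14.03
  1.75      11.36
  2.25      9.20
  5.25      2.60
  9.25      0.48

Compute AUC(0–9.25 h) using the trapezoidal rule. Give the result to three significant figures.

AUC = 58.7 µg/mL·h

Trapezoidal AUC_0→9.25:
  [0→0.25]: (23.78+21.40)/2 × 0.25 = 5.6475
  [0.25→1.25]: (21.40+14.03)/2 × 1 = 17.715
  [1.25→1.75]: (14.03+11.36)/2 × 0.5 = 6.3475
  [1.75→2.25]: (11.36+9.20)/2 × 0.5 = 5.14
  [2.25→5.25]: (9.20+2.60)/2 × 3 = 17.7
  [5.25→9.25]: (2.60+0.48)/2 × 4 = 6.16
  Sum = 58.71 µg/mL·h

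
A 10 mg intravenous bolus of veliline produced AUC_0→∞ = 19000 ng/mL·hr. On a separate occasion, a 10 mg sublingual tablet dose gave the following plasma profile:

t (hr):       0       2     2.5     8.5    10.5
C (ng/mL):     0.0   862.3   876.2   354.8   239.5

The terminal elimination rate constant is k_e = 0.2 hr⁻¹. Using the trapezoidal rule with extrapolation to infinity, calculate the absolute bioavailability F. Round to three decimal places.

F = 0.357

Trapezoidal AUC_0→10.5 (sublingual tablet):
  [0→2]: (0.0+862.3)/2 × 2 = 862.3
  [2→2.5]: (862.3+876.2)/2 × 0.5 = 434.625
  [2.5→8.5]: (876.2+354.8)/2 × 6 = 3693.0
  [8.5→10.5]: (354.8+239.5)/2 × 2 = 594.3
  Sum = 5584.225 ng/mL·hr
Tail: C_last/k_e = 239.5/0.2 = 1197.500
AUC_0→∞ (sublingual tablet) = 5584.225 + 1197.500 = 6781.725 ng/mL·hr
F = (AUC_ev/D_ev)/(AUC_iv/D_iv) = (6781.725/10)/(19000/10) = 678.1725/1900 = 0.3569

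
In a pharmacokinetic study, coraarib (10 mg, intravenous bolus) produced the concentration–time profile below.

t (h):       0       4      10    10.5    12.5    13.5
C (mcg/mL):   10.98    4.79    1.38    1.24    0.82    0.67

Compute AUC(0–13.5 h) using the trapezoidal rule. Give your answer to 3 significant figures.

AUC = 53.5 mcg/mL·h

Trapezoidal AUC_0→13.5:
  [0→4]: (10.98+4.79)/2 × 4 = 31.54
  [4→10]: (4.79+1.38)/2 × 6 = 18.51
  [10→10.5]: (1.38+1.24)/2 × 0.5 = 0.655
  [10.5→12.5]: (1.24+0.82)/2 × 2 = 2.06
  [12.5→13.5]: (0.82+0.67)/2 × 1 = 0.745
  Sum = 53.51 mcg/mL·h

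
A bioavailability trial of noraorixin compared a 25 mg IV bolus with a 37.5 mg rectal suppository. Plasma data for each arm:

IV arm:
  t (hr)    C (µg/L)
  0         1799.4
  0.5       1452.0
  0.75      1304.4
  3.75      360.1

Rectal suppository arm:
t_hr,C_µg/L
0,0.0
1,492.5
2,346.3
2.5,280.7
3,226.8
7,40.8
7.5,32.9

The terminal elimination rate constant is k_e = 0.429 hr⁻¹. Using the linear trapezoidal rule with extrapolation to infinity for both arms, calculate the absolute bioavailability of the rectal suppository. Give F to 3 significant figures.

Trapezoidal AUC_0→3.75 (IV):
  [0→0.5]: (1799.4+1452.0)/2 × 0.5 = 812.85
  [0.5→0.75]: (1452.0+1304.4)/2 × 0.25 = 344.55
  [0.75→3.75]: (1304.4+360.1)/2 × 3 = 2496.75
  Sum = 3654.15 µg/L·hr
IV tail: 360.1/0.429 = 839.394; AUC_iv,0→∞ = 3654.15 + 839.394 = 4493.544 µg/L·hr
Trapezoidal AUC_0→7.5 (rectal suppository):
  [0→1]: (0.0+492.5)/2 × 1 = 246.25
  [1→2]: (492.5+346.3)/2 × 1 = 419.4
  [2→2.5]: (346.3+280.7)/2 × 0.5 = 156.75
  [2.5→3]: (280.7+226.8)/2 × 0.5 = 126.875
  [3→7]: (226.8+40.8)/2 × 4 = 535.2
  [7→7.5]: (40.8+32.9)/2 × 0.5 = 18.425
  Sum = 1502.9 µg/L·hr
rectal suppository tail: 32.9/0.429 = 76.690; AUC_ev,0→∞ = 1502.9 + 76.690 = 1579.59 µg/L·hr
F = (AUC_ev/D_ev)/(AUC_iv/D_iv) = (1579.59/37.5)/(4493.544/25) = 42.1224/179.74176 = 0.2343

F = 0.234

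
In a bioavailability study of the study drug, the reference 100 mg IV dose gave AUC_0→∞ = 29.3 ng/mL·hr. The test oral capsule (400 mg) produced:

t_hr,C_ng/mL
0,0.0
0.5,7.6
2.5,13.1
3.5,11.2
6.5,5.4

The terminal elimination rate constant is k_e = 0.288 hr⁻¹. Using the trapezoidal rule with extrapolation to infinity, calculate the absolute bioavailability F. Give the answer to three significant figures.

F = 0.669

Trapezoidal AUC_0→6.5 (oral capsule):
  [0→0.5]: (0.0+7.6)/2 × 0.5 = 1.9
  [0.5→2.5]: (7.6+13.1)/2 × 2 = 20.7
  [2.5→3.5]: (13.1+11.2)/2 × 1 = 12.15
  [3.5→6.5]: (11.2+5.4)/2 × 3 = 24.9
  Sum = 59.65 ng/mL·hr
Tail: C_last/k_e = 5.4/0.288 = 18.750
AUC_0→∞ (oral capsule) = 59.65 + 18.750 = 78.4 ng/mL·hr
F = (AUC_ev/D_ev)/(AUC_iv/D_iv) = (78.4/400)/(29.3/100) = 0.196/0.293 = 0.6689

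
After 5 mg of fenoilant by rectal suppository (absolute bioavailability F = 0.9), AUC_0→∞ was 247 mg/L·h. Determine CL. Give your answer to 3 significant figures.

CL = F × Dose / AUC_0→∞
   = 0.9 × 5 / 247 = 0.0182186 L/h

CL = 0.0182 L/h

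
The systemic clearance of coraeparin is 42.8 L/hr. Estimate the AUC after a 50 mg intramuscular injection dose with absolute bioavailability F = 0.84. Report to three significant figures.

AUC = 0.981 mg/L·hr

AUC_0→∞ = F × Dose / CL
        = 0.84 × 50 / 42.8 = 0.981308 mg/L·hr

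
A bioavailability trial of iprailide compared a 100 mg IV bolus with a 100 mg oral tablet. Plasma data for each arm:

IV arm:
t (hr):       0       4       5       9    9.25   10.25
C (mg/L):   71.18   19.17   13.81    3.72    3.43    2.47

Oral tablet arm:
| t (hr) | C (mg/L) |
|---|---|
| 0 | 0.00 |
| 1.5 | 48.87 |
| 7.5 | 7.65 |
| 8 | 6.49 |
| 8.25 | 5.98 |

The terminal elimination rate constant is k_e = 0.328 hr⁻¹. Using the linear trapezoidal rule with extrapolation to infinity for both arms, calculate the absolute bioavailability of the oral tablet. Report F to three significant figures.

Trapezoidal AUC_0→10.25 (IV):
  [0→4]: (71.18+19.17)/2 × 4 = 180.7
  [4→5]: (19.17+13.81)/2 × 1 = 16.49
  [5→9]: (13.81+3.72)/2 × 4 = 35.06
  [9→9.25]: (3.72+3.43)/2 × 0.25 = 0.89375
  [9.25→10.25]: (3.43+2.47)/2 × 1 = 2.95
  Sum = 236.09375 mg/L·hr
IV tail: 2.47/0.328 = 7.530; AUC_iv,0→∞ = 236.09375 + 7.530 = 243.62375 mg/L·hr
Trapezoidal AUC_0→8.25 (oral tablet):
  [0→1.5]: (0.00+48.87)/2 × 1.5 = 36.6525
  [1.5→7.5]: (48.87+7.65)/2 × 6 = 169.56
  [7.5→8]: (7.65+6.49)/2 × 0.5 = 3.535
  [8→8.25]: (6.49+5.98)/2 × 0.25 = 1.55875
  Sum = 211.30625 mg/L·hr
oral tablet tail: 5.98/0.328 = 18.232; AUC_ev,0→∞ = 211.30625 + 18.232 = 229.53825 mg/L·hr
F = (AUC_ev/D_ev)/(AUC_iv/D_iv) = (229.53825/100)/(243.62375/100) = 2.2953825/2.4362375 = 0.9422

F = 0.942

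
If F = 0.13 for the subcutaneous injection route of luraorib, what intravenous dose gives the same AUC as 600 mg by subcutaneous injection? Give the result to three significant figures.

D_iv = 78.0 mg

Systemic exposure from an extravascular dose = F × D_ev, so the equivalent IV dose is F × D_ev.
D_iv = F × D_ev = 0.13 × 600 = 78 mg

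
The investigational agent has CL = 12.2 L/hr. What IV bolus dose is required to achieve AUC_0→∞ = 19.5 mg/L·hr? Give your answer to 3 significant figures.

Dose_iv = CL × AUC_0→∞
     = 12.2 × 19.5 = 237.9 mg

Dose = 238 mg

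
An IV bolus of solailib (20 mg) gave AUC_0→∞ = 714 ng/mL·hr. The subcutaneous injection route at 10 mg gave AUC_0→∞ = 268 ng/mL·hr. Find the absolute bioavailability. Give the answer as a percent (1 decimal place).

F = (AUC_ev / D_ev) / (AUC_iv / D_iv)
  = (268/10) / (714/20)
  = 26.8 / 35.7 = 0.7507
  = 75.07%

F = 75.1%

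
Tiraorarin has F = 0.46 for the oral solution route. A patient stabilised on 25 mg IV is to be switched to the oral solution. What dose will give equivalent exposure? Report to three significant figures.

D_oral = 54.3 mg

For equal systemic exposure: F × D_ev = D_iv
D_ev = D_iv / F = 25 / 0.46 = 54.3478 mg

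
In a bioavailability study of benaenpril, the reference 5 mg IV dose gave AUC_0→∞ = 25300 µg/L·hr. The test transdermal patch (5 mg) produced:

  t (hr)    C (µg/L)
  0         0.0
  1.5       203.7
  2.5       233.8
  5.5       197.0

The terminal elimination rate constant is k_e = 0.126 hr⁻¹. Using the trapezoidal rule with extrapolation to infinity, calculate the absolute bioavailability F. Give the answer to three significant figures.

Trapezoidal AUC_0→5.5 (transdermal patch):
  [0→1.5]: (0.0+203.7)/2 × 1.5 = 152.775
  [1.5→2.5]: (203.7+233.8)/2 × 1 = 218.75
  [2.5→5.5]: (233.8+197.0)/2 × 3 = 646.2
  Sum = 1017.725 µg/L·hr
Tail: C_last/k_e = 197.0/0.126 = 1563.492
AUC_0→∞ (transdermal patch) = 1017.725 + 1563.492 = 2581.217 µg/L·hr
F = (AUC_ev/D_ev)/(AUC_iv/D_iv) = (2581.217/5)/(25300/5) = 516.2434/5060 = 0.1020

F = 0.102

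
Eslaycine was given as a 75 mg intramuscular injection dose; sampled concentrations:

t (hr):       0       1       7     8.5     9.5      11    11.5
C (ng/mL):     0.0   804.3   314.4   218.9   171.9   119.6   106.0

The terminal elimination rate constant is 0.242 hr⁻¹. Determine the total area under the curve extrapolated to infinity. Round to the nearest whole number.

Trapezoidal AUC_0→11.5:
  [0→1]: (0.0+804.3)/2 × 1 = 402.15
  [1→7]: (804.3+314.4)/2 × 6 = 3356.1
  [7→8.5]: (314.4+218.9)/2 × 1.5 = 399.975
  [8.5→9.5]: (218.9+171.9)/2 × 1 = 195.4
  [9.5→11]: (171.9+119.6)/2 × 1.5 = 218.625
  [11→11.5]: (119.6+106.0)/2 × 0.5 = 56.4
  Sum = 4628.65 ng/mL·hr
Extrapolated tail: C_last / k_e = 106.0 / 0.242 = 438.017
AUC_0→∞ = 4628.65 + 438.017 = 5066.667 ng/mL·hr

AUC = 5067 ng/mL·hr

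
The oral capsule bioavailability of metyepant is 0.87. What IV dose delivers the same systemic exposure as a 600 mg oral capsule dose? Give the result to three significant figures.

D_iv = 522 mg

Systemic exposure from an extravascular dose = F × D_ev, so the equivalent IV dose is F × D_ev.
D_iv = F × D_ev = 0.87 × 600 = 522 mg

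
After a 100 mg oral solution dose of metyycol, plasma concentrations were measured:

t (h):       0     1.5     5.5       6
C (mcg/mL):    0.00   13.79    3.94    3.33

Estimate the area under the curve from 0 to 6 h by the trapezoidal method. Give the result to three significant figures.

AUC = 47.6 mcg/mL·h

Trapezoidal AUC_0→6:
  [0→1.5]: (0.00+13.79)/2 × 1.5 = 10.3425
  [1.5→5.5]: (13.79+3.94)/2 × 4 = 35.46
  [5.5→6]: (3.94+3.33)/2 × 0.5 = 1.8175
  Sum = 47.62 mcg/mL·h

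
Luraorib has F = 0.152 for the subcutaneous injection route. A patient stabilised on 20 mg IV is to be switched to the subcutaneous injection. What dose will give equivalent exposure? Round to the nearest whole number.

For equal systemic exposure: F × D_ev = D_iv
D_ev = D_iv / F = 20 / 0.152 = 131.579 mg

D_subcutaneous = 132 mg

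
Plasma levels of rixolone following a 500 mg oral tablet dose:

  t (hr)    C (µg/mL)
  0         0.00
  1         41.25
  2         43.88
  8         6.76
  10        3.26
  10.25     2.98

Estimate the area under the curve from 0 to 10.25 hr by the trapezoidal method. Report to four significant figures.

Trapezoidal AUC_0→10.25:
  [0→1]: (0.00+41.25)/2 × 1 = 20.625
  [1→2]: (41.25+43.88)/2 × 1 = 42.565
  [2→8]: (43.88+6.76)/2 × 6 = 151.92
  [8→10]: (6.76+3.26)/2 × 2 = 10.02
  [10→10.25]: (3.26+2.98)/2 × 0.25 = 0.78
  Sum = 225.91 µg/mL·hr

AUC = 225.9 µg/mL·hr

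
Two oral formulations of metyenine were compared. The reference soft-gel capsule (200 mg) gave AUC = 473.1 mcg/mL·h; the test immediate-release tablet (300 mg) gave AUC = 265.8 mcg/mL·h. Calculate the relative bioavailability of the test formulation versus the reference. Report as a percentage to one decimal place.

F_rel = (AUC_test/D_test) / (AUC_ref/D_ref)
      = (265.8/300) / (473.1/200)
      = 0.886 / 2.3655 = 0.3746 = 37.46%

F_rel = 37.5%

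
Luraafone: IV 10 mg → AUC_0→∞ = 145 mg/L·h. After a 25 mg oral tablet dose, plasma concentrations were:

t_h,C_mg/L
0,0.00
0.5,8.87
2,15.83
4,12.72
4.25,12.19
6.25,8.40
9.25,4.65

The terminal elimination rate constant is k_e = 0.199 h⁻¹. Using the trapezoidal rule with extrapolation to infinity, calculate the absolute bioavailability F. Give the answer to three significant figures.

F = 0.320

Trapezoidal AUC_0→9.25 (oral tablet):
  [0→0.5]: (0.00+8.87)/2 × 0.5 = 2.2175
  [0.5→2]: (8.87+15.83)/2 × 1.5 = 18.525
  [2→4]: (15.83+12.72)/2 × 2 = 28.55
  [4→4.25]: (12.72+12.19)/2 × 0.25 = 3.11375
  [4.25→6.25]: (12.19+8.40)/2 × 2 = 20.59
  [6.25→9.25]: (8.40+4.65)/2 × 3 = 19.575
  Sum = 92.57125 mg/L·h
Tail: C_last/k_e = 4.65/0.199 = 23.367
AUC_0→∞ (oral tablet) = 92.57125 + 23.367 = 115.93825 mg/L·h
F = (AUC_ev/D_ev)/(AUC_iv/D_iv) = (115.93825/25)/(145/10) = 4.63753/14.5 = 0.3198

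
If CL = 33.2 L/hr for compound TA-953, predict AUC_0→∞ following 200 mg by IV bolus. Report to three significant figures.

AUC_0→∞ = Dose_iv / CL
        = 200 / 33.2 = 6.0241 mg/L·hr

AUC = 6.02 mg/L·hr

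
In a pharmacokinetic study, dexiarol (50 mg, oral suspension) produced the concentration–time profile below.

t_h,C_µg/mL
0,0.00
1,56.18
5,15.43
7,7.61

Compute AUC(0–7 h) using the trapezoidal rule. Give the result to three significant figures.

Trapezoidal AUC_0→7:
  [0→1]: (0.00+56.18)/2 × 1 = 28.09
  [1→5]: (56.18+15.43)/2 × 4 = 143.22
  [5→7]: (15.43+7.61)/2 × 2 = 23.04
  Sum = 194.35 µg/mL·h

AUC = 194 µg/mL·h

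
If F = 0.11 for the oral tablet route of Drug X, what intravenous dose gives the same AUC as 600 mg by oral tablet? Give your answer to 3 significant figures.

D_iv = 66.0 mg

Systemic exposure from an extravascular dose = F × D_ev, so the equivalent IV dose is F × D_ev.
D_iv = F × D_ev = 0.11 × 600 = 66 mg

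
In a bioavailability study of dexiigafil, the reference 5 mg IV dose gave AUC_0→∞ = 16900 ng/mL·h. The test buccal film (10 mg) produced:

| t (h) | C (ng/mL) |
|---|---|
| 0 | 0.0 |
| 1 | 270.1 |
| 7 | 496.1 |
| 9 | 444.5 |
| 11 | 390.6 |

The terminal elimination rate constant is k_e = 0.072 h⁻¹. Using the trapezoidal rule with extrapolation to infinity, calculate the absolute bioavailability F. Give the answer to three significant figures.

F = 0.285

Trapezoidal AUC_0→11 (buccal film):
  [0→1]: (0.0+270.1)/2 × 1 = 135.05
  [1→7]: (270.1+496.1)/2 × 6 = 2298.6
  [7→9]: (496.1+444.5)/2 × 2 = 940.6
  [9→11]: (444.5+390.6)/2 × 2 = 835.1
  Sum = 4209.35 ng/mL·h
Tail: C_last/k_e = 390.6/0.072 = 5425.000
AUC_0→∞ (buccal film) = 4209.35 + 5425.000 = 9634.35 ng/mL·h
F = (AUC_ev/D_ev)/(AUC_iv/D_iv) = (9634.35/10)/(16900/5) = 963.435/3380 = 0.2850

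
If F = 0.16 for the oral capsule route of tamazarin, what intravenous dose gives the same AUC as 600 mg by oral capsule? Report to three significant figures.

Systemic exposure from an extravascular dose = F × D_ev, so the equivalent IV dose is F × D_ev.
D_iv = F × D_ev = 0.16 × 600 = 96 mg

D_iv = 96.0 mg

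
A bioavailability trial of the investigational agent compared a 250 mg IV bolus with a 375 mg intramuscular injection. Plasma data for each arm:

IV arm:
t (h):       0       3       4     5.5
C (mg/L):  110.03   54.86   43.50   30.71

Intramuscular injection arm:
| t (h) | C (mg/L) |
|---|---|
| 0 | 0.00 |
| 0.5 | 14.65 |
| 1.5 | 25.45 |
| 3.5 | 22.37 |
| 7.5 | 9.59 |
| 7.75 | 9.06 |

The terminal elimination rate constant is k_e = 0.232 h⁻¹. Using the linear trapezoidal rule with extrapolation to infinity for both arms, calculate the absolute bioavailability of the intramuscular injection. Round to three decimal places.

F = 0.243

Trapezoidal AUC_0→5.5 (IV):
  [0→3]: (110.03+54.86)/2 × 3 = 247.335
  [3→4]: (54.86+43.50)/2 × 1 = 49.18
  [4→5.5]: (43.50+30.71)/2 × 1.5 = 55.6575
  Sum = 352.1725 mg/L·h
IV tail: 30.71/0.232 = 132.371; AUC_iv,0→∞ = 352.1725 + 132.371 = 484.5435 mg/L·h
Trapezoidal AUC_0→7.75 (intramuscular injection):
  [0→0.5]: (0.00+14.65)/2 × 0.5 = 3.6625
  [0.5→1.5]: (14.65+25.45)/2 × 1 = 20.05
  [1.5→3.5]: (25.45+22.37)/2 × 2 = 47.82
  [3.5→7.5]: (22.37+9.59)/2 × 4 = 63.92
  [7.5→7.75]: (9.59+9.06)/2 × 0.25 = 2.33125
  Sum = 137.78375 mg/L·h
intramuscular injection tail: 9.06/0.232 = 39.052; AUC_ev,0→∞ = 137.78375 + 39.052 = 176.83575 mg/L·h
F = (AUC_ev/D_ev)/(AUC_iv/D_iv) = (176.83575/375)/(484.5435/250) = 0.471562/1.938174 = 0.2433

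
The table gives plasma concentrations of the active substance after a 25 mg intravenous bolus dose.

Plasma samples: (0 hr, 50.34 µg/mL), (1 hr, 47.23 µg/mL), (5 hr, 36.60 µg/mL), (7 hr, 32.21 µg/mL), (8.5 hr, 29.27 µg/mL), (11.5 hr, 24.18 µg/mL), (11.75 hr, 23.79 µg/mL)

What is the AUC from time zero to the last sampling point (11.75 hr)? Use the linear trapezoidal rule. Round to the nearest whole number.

AUC = 418 µg/mL·hr

Trapezoidal AUC_0→11.75:
  [0→1]: (50.34+47.23)/2 × 1 = 48.785
  [1→5]: (47.23+36.60)/2 × 4 = 167.66
  [5→7]: (36.60+32.21)/2 × 2 = 68.81
  [7→8.5]: (32.21+29.27)/2 × 1.5 = 46.11
  [8.5→11.5]: (29.27+24.18)/2 × 3 = 80.175
  [11.5→11.75]: (24.18+23.79)/2 × 0.25 = 5.99625
  Sum = 417.53625 µg/mL·hr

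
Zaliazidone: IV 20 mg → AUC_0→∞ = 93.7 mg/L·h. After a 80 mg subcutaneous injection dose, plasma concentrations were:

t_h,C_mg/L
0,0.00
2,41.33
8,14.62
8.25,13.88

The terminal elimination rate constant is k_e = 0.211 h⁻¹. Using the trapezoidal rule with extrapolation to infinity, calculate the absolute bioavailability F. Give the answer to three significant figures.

Trapezoidal AUC_0→8.25 (subcutaneous injection):
  [0→2]: (0.00+41.33)/2 × 2 = 41.33
  [2→8]: (41.33+14.62)/2 × 6 = 167.85
  [8→8.25]: (14.62+13.88)/2 × 0.25 = 3.5625
  Sum = 212.7425 mg/L·h
Tail: C_last/k_e = 13.88/0.211 = 65.782
AUC_0→∞ (subcutaneous injection) = 212.7425 + 65.782 = 278.5245 mg/L·h
F = (AUC_ev/D_ev)/(AUC_iv/D_iv) = (278.5245/80)/(93.7/20) = 3.48156/4.685 = 0.7431

F = 0.743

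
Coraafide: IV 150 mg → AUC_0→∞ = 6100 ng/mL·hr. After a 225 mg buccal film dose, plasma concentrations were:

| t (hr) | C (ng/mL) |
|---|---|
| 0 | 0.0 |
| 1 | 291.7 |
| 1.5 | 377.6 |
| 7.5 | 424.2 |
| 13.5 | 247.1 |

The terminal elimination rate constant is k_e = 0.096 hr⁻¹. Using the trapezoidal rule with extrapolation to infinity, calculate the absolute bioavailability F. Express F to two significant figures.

F = 0.80

Trapezoidal AUC_0→13.5 (buccal film):
  [0→1]: (0.0+291.7)/2 × 1 = 145.85
  [1→1.5]: (291.7+377.6)/2 × 0.5 = 167.325
  [1.5→7.5]: (377.6+424.2)/2 × 6 = 2405.4
  [7.5→13.5]: (424.2+247.1)/2 × 6 = 2013.9
  Sum = 4732.475 ng/mL·hr
Tail: C_last/k_e = 247.1/0.096 = 2573.958
AUC_0→∞ (buccal film) = 4732.475 + 2573.958 = 7306.433 ng/mL·hr
F = (AUC_ev/D_ev)/(AUC_iv/D_iv) = (7306.433/225)/(6100/150) = 32.473/40.6667 = 0.7985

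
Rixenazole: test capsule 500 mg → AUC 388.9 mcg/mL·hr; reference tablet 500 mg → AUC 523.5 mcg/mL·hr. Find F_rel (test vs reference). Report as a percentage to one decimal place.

F_rel = 74.3%

F_rel = (AUC_test/D_test) / (AUC_ref/D_ref)
      = (388.9/500) / (523.5/500)
      = 0.7778 / 1.047 = 0.7429 = 74.29%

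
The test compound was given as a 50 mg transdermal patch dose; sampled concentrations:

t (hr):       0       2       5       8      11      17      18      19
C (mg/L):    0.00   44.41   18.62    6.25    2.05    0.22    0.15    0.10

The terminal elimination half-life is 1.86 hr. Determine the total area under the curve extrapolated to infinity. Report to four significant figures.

AUC = 196.1 mg/L·hr

Trapezoidal AUC_0→19:
  [0→2]: (0.00+44.41)/2 × 2 = 44.41
  [2→5]: (44.41+18.62)/2 × 3 = 94.545
  [5→8]: (18.62+6.25)/2 × 3 = 37.305
  [8→11]: (6.25+2.05)/2 × 3 = 12.45
  [11→17]: (2.05+0.22)/2 × 6 = 6.81
  [17→18]: (0.22+0.15)/2 × 1 = 0.185
  [18→19]: (0.15+0.10)/2 × 1 = 0.125
  Sum = 195.83 mg/L·hr
k_e = ln2 / t½ = 0.693147 / 1.86 = 0.3727 hr^-1
Extrapolated tail: C_last / k_e = 0.10 / 0.3727 = 0.268
AUC_0→∞ = 195.83 + 0.268 = 196.098 mg/L·hr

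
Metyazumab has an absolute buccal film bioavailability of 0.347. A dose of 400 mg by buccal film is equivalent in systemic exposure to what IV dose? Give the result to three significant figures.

Systemic exposure from an extravascular dose = F × D_ev, so the equivalent IV dose is F × D_ev.
D_iv = F × D_ev = 0.347 × 400 = 138.8 mg

D_iv = 139 mg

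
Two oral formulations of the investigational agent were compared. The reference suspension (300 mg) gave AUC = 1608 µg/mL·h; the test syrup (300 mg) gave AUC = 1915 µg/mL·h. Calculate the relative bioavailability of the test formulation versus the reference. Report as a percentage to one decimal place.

F_rel = 119.1%

F_rel = (AUC_test/D_test) / (AUC_ref/D_ref)
      = (1915/300) / (1608/300)
      = 6.38333 / 5.36 = 1.1909 = 119.09%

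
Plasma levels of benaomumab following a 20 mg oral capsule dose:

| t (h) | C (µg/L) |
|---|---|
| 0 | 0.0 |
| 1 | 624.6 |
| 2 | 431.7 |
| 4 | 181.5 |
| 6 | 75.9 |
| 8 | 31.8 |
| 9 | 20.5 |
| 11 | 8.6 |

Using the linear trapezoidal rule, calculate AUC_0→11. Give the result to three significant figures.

Trapezoidal AUC_0→11:
  [0→1]: (0.0+624.6)/2 × 1 = 312.3
  [1→2]: (624.6+431.7)/2 × 1 = 528.15
  [2→4]: (431.7+181.5)/2 × 2 = 613.2
  [4→6]: (181.5+75.9)/2 × 2 = 257.4
  [6→8]: (75.9+31.8)/2 × 2 = 107.7
  [8→9]: (31.8+20.5)/2 × 1 = 26.15
  [9→11]: (20.5+8.6)/2 × 2 = 29.1
  Sum = 1874.0 µg/L·h

AUC = 1870 µg/L·h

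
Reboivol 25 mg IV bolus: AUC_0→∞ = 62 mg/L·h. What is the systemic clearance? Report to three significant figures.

CL = Dose_iv / AUC_0→∞
   = 25 / 62 = 0.403226 L/h

CL = 0.403 L/h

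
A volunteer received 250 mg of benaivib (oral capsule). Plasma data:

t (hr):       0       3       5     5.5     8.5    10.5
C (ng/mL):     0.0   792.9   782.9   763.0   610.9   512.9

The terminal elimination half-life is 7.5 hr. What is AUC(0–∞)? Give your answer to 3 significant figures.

Trapezoidal AUC_0→10.5:
  [0→3]: (0.0+792.9)/2 × 3 = 1189.35
  [3→5]: (792.9+782.9)/2 × 2 = 1575.8
  [5→5.5]: (782.9+763.0)/2 × 0.5 = 386.475
  [5.5→8.5]: (763.0+610.9)/2 × 3 = 2060.85
  [8.5→10.5]: (610.9+512.9)/2 × 2 = 1123.8
  Sum = 6336.275 ng/mL·hr
k_e = ln2 / t½ = 0.693147 / 7.5 = 0.0924 hr^-1
Extrapolated tail: C_last / k_e = 512.9 / 0.0924 = 5550.866
AUC_0→∞ = 6336.275 + 5550.866 = 11887.141 ng/mL·hr

AUC = 11900 ng/mL·hr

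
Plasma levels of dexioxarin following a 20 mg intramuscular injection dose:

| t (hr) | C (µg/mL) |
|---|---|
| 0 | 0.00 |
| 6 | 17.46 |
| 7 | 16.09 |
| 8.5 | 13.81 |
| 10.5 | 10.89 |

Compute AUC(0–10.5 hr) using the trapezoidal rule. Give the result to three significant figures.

Trapezoidal AUC_0→10.5:
  [0→6]: (0.00+17.46)/2 × 6 = 52.38
  [6→7]: (17.46+16.09)/2 × 1 = 16.775
  [7→8.5]: (16.09+13.81)/2 × 1.5 = 22.425
  [8.5→10.5]: (13.81+10.89)/2 × 2 = 24.7
  Sum = 116.28 µg/mL·hr

AUC = 116 µg/mL·hr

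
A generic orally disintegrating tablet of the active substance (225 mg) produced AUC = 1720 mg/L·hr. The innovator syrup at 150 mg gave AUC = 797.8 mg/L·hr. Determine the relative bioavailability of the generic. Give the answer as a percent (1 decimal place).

F_rel = 143.7%

F_rel = (AUC_test/D_test) / (AUC_ref/D_ref)
      = (1720/225) / (797.8/150)
      = 7.64444 / 5.31867 = 1.4373 = 143.73%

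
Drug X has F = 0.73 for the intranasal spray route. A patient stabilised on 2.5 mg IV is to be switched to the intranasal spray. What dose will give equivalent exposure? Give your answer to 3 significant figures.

For equal systemic exposure: F × D_ev = D_iv
D_ev = D_iv / F = 2.5 / 0.73 = 3.42466 mg

D_intranasal = 3.42 mg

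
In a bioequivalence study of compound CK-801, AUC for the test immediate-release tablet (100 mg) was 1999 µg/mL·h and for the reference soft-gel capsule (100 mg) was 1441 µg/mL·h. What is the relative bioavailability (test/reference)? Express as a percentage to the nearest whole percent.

F_rel = (AUC_test/D_test) / (AUC_ref/D_ref)
      = (1999/100) / (1441/100)
      = 19.99 / 14.41 = 1.3872 = 138.72%

F_rel = 139%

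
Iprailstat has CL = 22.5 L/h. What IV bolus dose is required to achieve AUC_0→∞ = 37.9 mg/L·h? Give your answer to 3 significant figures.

Dose = 853 mg

Dose_iv = CL × AUC_0→∞
     = 22.5 × 37.9 = 852.75 mg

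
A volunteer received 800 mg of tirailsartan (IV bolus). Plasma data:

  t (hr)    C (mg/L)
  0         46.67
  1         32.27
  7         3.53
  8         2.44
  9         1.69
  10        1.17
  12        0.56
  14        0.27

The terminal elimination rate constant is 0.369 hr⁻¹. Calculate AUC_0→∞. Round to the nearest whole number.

Trapezoidal AUC_0→14:
  [0→1]: (46.67+32.27)/2 × 1 = 39.47
  [1→7]: (32.27+3.53)/2 × 6 = 107.4
  [7→8]: (3.53+2.44)/2 × 1 = 2.985
  [8→9]: (2.44+1.69)/2 × 1 = 2.065
  [9→10]: (1.69+1.17)/2 × 1 = 1.43
  [10→12]: (1.17+0.56)/2 × 2 = 1.73
  [12→14]: (0.56+0.27)/2 × 2 = 0.83
  Sum = 155.91 mg/L·hr
Extrapolated tail: C_last / k_e = 0.27 / 0.369 = 0.732
AUC_0→∞ = 155.91 + 0.732 = 156.642 mg/L·hr

AUC = 157 mg/L·hr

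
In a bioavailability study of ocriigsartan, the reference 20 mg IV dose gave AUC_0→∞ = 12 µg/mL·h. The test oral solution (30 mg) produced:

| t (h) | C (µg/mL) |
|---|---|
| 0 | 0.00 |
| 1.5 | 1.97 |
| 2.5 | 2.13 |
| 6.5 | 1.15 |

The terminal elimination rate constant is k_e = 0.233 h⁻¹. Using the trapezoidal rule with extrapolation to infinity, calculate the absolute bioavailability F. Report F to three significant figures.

F = 0.835

Trapezoidal AUC_0→6.5 (oral solution):
  [0→1.5]: (0.00+1.97)/2 × 1.5 = 1.4775
  [1.5→2.5]: (1.97+2.13)/2 × 1 = 2.05
  [2.5→6.5]: (2.13+1.15)/2 × 4 = 6.56
  Sum = 10.0875 µg/mL·h
Tail: C_last/k_e = 1.15/0.233 = 4.936
AUC_0→∞ (oral solution) = 10.0875 + 4.936 = 15.0235 µg/mL·h
F = (AUC_ev/D_ev)/(AUC_iv/D_iv) = (15.0235/30)/(12/20) = 0.500783/0.6 = 0.8346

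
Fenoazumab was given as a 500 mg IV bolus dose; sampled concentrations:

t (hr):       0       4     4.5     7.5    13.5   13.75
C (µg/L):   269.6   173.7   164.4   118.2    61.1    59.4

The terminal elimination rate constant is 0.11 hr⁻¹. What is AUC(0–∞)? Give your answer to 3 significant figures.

Trapezoidal AUC_0→13.75:
  [0→4]: (269.6+173.7)/2 × 4 = 886.6
  [4→4.5]: (173.7+164.4)/2 × 0.5 = 84.525
  [4.5→7.5]: (164.4+118.2)/2 × 3 = 423.9
  [7.5→13.5]: (118.2+61.1)/2 × 6 = 537.9
  [13.5→13.75]: (61.1+59.4)/2 × 0.25 = 15.0625
  Sum = 1947.9875 µg/L·hr
Extrapolated tail: C_last / k_e = 59.4 / 0.11 = 540.000
AUC_0→∞ = 1947.9875 + 540.000 = 2487.9875 µg/L·hr

AUC = 2490 µg/L·hr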